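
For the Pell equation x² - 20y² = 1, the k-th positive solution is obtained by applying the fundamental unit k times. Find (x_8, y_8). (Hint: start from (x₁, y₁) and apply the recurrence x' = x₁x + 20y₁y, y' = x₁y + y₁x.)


Step 1: Find the fundamental solution (x₁, y₁) of x² - 20y² = 1.
  Expand √20 as a continued fraction. a₀ = ⌊√20⌋ = 4; iterate m_{k+1} = d_k·a_k − m_k, d_{k+1} = (20 − m_{k+1}²)/d_k, a_{k+1} = ⌊(a₀ + m_{k+1})/d_{k+1}⌋ (starting m₀ = 0, d₀ = 1), with convergents p_k = a_k·p_{k-1} + p_{k-2}, q_k = a_k·q_{k-1} + q_{k-2} (p₋₁ = 1, q₋₁ = 0):
  k = 0: a₀ = 4; p₀/q₀ = 4/1; p₀² − 20·q₀² = 16 − 20 = -4.
  k = 1: m = 4, d = 4, a = ⌊(4 + 4)/4⌋ = 2; p/q = (2·4 + 1)/(2·1 + 0) = 9/2; p² − 20·q² = 81 − 80 = 1.
  The first convergent with p² − 20·q² = 1 gives the fundamental solution (x₁, y₁) = (9, 2).
Step 2: Apply the recurrence (x_{n+1}, y_{n+1}) = (x₁x_n + 20y₁y_n, x₁y_n + y₁x_n) repeatedly.
  From (x_1, y_1) = (9, 2): x_2 = 9·9 + 20·2·2 = 161; y_2 = 9·2 + 2·9 = 36.
  From (x_2, y_2) = (161, 36): x_3 = 9·161 + 20·2·36 = 2889; y_3 = 9·36 + 2·161 = 646.
  From (x_3, y_3) = (2889, 646): x_4 = 9·2889 + 20·2·646 = 51841; y_4 = 9·646 + 2·2889 = 11592.
  From (x_4, y_4) = (51841, 11592): x_5 = 9·51841 + 20·2·11592 = 930249; y_5 = 9·11592 + 2·51841 = 208010.
  From (x_5, y_5) = (930249, 208010): x_6 = 9·930249 + 20·2·208010 = 16692641; y_6 = 9·208010 + 2·930249 = 3732588.
  From (x_6, y_6) = (16692641, 3732588): x_7 = 9·16692641 + 20·2·3732588 = 299537289; y_7 = 9·3732588 + 2·16692641 = 66978574.
  From (x_7, y_7) = (299537289, 66978574): x_8 = 9·299537289 + 20·2·66978574 = 5374978561; y_8 = 9·66978574 + 2·299537289 = 1201881744.
Step 3: Verify x_8² - 20·y_8² = 28890394531209630721 - 28890394531209630720 = 1 (should be 1). ✓

(x_1, y_1) = (9, 2); (x_8, y_8) = (5374978561, 1201881744).


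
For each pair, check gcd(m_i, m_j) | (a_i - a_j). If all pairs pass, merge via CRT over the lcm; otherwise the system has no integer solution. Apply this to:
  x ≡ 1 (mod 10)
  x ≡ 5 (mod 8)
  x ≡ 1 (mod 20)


Moduli 10, 8, 20 are not pairwise coprime, so CRT works modulo lcm(m_i) when all pairwise compatibility conditions hold.
Pairwise compatibility: gcd(m_i, m_j) must divide a_i - a_j for every pair.
Merge one congruence at a time:
  Start: x ≡ 1 (mod 10).
  Combine with x ≡ 5 (mod 8): gcd(10, 8) = 2; 5 - 1 = 4, which IS divisible by 2, so compatible.
    Write x = 1 + 10·t and substitute into x ≡ 5 (mod 8): 10·t ≡ 5 − 1 = 4 (mod 8).
    Divide the congruence (and modulus) by g = 2: 5·t ≡ 2 (mod 4).
    Reduce coefficients mod 4: 1·t ≡ 2 (mod 4).
    So t ≡ 2 (mod 4).
    Then x = 1 + 10·2 = 21, valid modulo lcm(10, 8) = 40: x ≡ 21 (mod 40).
  Combine with x ≡ 1 (mod 20): gcd(40, 20) = 20; 1 - 21 = -20, which IS divisible by 20, so compatible.
    Write x = 21 + 40·t and substitute into x ≡ 1 (mod 20): 40·t ≡ 1 − 21 = -20 (mod 20).
    Divide the congruence (and modulus) by g = 20: 2·t ≡ -1 (mod 1).
    Modulo 1 every t works; take t = 0.
    Then x = 21 + 40·0 = 21, valid modulo lcm(40, 20) = 40: x ≡ 21 (mod 40).
Verify: 21 mod 10 = 1, 21 mod 8 = 5, 21 mod 20 = 1.

x ≡ 21 (mod 40).


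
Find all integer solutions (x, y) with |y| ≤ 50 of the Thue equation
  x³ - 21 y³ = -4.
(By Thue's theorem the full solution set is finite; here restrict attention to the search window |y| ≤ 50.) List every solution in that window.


The equation is x³ - 21y³ = -4. For fixed y, x³ = 21·y³ − 4, so a solution requires the RHS to be a perfect cube.
Strategy: iterate y from -50 to 50, compute RHS = 21·y³ − 4, and check whether it is a (positive or negative) perfect cube.
Check small values of y:
  y = 0: RHS = -4 is not a perfect cube.
  y = 1: RHS = 17 is not a perfect cube.
  y = -1: RHS = -25 is not a perfect cube.
  y = 2: RHS = 164 is not a perfect cube.
  y = -2: RHS = -172 is not a perfect cube.
  y = 3: RHS = 563 is not a perfect cube.
  y = -3: RHS = -571 is not a perfect cube.
Continuing the search up to |y| = 50 finds no solutions either.
No (x, y) in the scanned range satisfies the equation.

No integer solutions with |y| ≤ 50.


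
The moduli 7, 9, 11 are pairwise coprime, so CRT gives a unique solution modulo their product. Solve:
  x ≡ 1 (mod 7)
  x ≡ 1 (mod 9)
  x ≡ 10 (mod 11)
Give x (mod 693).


Moduli 7, 9, 11 are pairwise coprime; by CRT there is a unique solution modulo M = 7 · 9 · 11 = 693.
Solve pairwise, accumulating the modulus:
  Start with x ≡ 1 (mod 7).
  Combine with x ≡ 1 (mod 9): since gcd(7, 9) = 1, we get a unique residue mod 63.
    Write x = 1 + 7·t and substitute into x ≡ 1 (mod 9): 7·t ≡ 1 − 1 = 0 (mod 9).
    The inverse of 7 mod 9 is 4 (since 7·4 = 28 = 3·9 + 1), so t ≡ 4·0 = 0 ≡ 0 (mod 9).
    Then x = 1 + 7·0 = 1, valid modulo lcm(7, 9) = 63: x ≡ 1 (mod 63).
  Combine with x ≡ 10 (mod 11): since gcd(63, 11) = 1, we get a unique residue mod 693.
    Write x = 1 + 63·t and substitute into x ≡ 10 (mod 11): 63·t ≡ 10 − 1 = 9 (mod 11).
    Reduce coefficients mod 11: 8·t ≡ 9 (mod 11).
    The inverse of 8 mod 11 is 7 (since 8·7 = 56 = 5·11 + 1), so t ≡ 7·9 = 63 ≡ 8 (mod 11).
    Then x = 1 + 63·8 = 505, valid modulo lcm(63, 11) = 693: x ≡ 505 (mod 693).
Verify: 505 mod 7 = 1 ✓, 505 mod 9 = 1 ✓, 505 mod 11 = 10 ✓.

x ≡ 505 (mod 693).


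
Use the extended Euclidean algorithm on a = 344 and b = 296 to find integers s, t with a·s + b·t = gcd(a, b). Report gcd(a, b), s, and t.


Euclidean algorithm on (344, 296) — divide until remainder is 0:
  344 = 1 · 296 + 48
  296 = 6 · 48 + 8
  48 = 6 · 8 + 0
gcd(344, 296) = 8.
Track Bezout coefficients alongside the remainders: start with r₀ = 344 = a·1 + b·0 (s = 1, t = 0) and r₁ = 296 = a·0 + b·1 (s = 0, t = 1); each new remainder r_{k+1} = r_{k-1} − q_k·r_k inherits s_{k+1} = s_{k-1} − q_k·s_k, t_{k+1} = t_{k-1} − q_k·t_k, so r_k = a·s_k + b·t_k at every step:
  q = 1: r = 48, s = 1 − 1·0 = 1, t = 0 − 1·1 = -1  (check: 344·1 + 296·(-1) = 48)
  q = 6: r = 8, s = 0 − 6·1 = -6, t = 1 − 6·(-1) = 7  (check: 344·(-6) + 296·7 = 8)
The row with r = 8 (the gcd) gives the Bezout coefficients s = -6, t = 7.
Result: 344 · (-6) + 296 · (7) = 8.

gcd(344, 296) = 8; s = -6, t = 7 (check: 344·(-6) + 296·7 = 8).


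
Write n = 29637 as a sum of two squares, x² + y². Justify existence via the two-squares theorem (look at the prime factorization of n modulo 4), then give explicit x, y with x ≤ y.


Step 1: Factor n = 29637 = 3^2 · 37 · 89.
Step 2: Check the mod-4 condition on each prime factor: 3 ≡ 3 (mod 4), exponent 2 (must be even); 37 ≡ 1 (mod 4), exponent 1; 89 ≡ 1 (mod 4), exponent 1.
All primes ≡ 3 (mod 4) appear to even exponent (or don't appear), so by the two-squares theorem n IS expressible as a sum of two squares.
Step 3: Build a representation. Group n = k² · m with k = 3 and m = 37 · 89 = 3293 (a product of primes ≡ 1 (mod 4)); a representation of m scales to one of n via (k·x)² + (k·y)² = k²(x² + y²). Each prime p ≡ 1 (mod 4) is itself a sum of two squares; find a² by testing p − a² for a perfect square:
  37: 37 − 1² = 36 = 6² ⇒ 37 = 1² + 6².
  89: 89 − 1² = 88, 89 − 2² = 85, 89 − 3² = 80, 89 − 4² = 73, 89 − 5² = 64 = 8² ⇒ 89 = 5² + 8².
  Combine using the Brahmagupta–Fibonacci identity (a² + b²)(c² + d²) = (ac − bd)² + (ad + bc)² = (ac + bd)² + (ad − bc)²:
  37 · 89 = 3293: from (1² + 6²)(5² + 8²), take (1·5 − 6·8, 1·8 + 6·5) = (5 − 48, 8 + 30) = (-43, 38); dropping signs (only squares matter) gives (43, 38); check 43² + 38² = 1849 + 1444 = 3293 ✓.
  Scale by k = 3: (3·43, 3·38) = (129, 114).
Step 4: Order so x ≤ y and verify: 114² + 129² = 12996 + 16641 = 29637 = n. ✓

n = 29637 = 114² + 129² (one valid representation with x ≤ y).


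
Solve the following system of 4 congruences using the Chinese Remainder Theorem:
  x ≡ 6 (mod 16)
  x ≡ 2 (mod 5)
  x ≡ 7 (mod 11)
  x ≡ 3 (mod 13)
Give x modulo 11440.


Product of moduli M = 16 · 5 · 11 · 13 = 11440.
Merge one congruence at a time:
  Start: x ≡ 6 (mod 16).
  Combine with x ≡ 2 (mod 5); new modulus lcm = 80.
    Write x = 6 + 16·t and substitute into x ≡ 2 (mod 5): 16·t ≡ 2 − 6 = -4 (mod 5).
    Reduce coefficients mod 5: 1·t ≡ 1 (mod 5).
    So t ≡ 1 (mod 5).
    Then x = 6 + 16·1 = 22, valid modulo lcm(16, 5) = 80: x ≡ 22 (mod 80).
  Combine with x ≡ 7 (mod 11); new modulus lcm = 880.
    Write x = 22 + 80·t and substitute into x ≡ 7 (mod 11): 80·t ≡ 7 − 22 = -15 (mod 11).
    Reduce coefficients mod 11: 3·t ≡ 7 (mod 11).
    The inverse of 3 mod 11 is 4 (since 3·4 = 12 = 1·11 + 1), so t ≡ 4·7 = 28 ≡ 6 (mod 11).
    Then x = 22 + 80·6 = 502, valid modulo lcm(80, 11) = 880: x ≡ 502 (mod 880).
  Combine with x ≡ 3 (mod 13); new modulus lcm = 11440.
    Write x = 502 + 880·t and substitute into x ≡ 3 (mod 13): 880·t ≡ 3 − 502 = -499 (mod 13).
    Reduce coefficients mod 13: 9·t ≡ 8 (mod 13).
    The inverse of 9 mod 13 is 3 (since 9·3 = 27 = 2·13 + 1), so t ≡ 3·8 = 24 ≡ 11 (mod 13).
    Then x = 502 + 880·11 = 10182, valid modulo lcm(880, 13) = 11440: x ≡ 10182 (mod 11440).
Verify against each original: 10182 mod 16 = 6, 10182 mod 5 = 2, 10182 mod 11 = 7, 10182 mod 13 = 3.

x ≡ 10182 (mod 11440).


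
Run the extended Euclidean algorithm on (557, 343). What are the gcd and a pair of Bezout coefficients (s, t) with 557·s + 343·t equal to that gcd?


Euclidean algorithm on (557, 343) — divide until remainder is 0:
  557 = 1 · 343 + 214
  343 = 1 · 214 + 129
  214 = 1 · 129 + 85
  129 = 1 · 85 + 44
  85 = 1 · 44 + 41
  44 = 1 · 41 + 3
  41 = 13 · 3 + 2
  3 = 1 · 2 + 1
  2 = 2 · 1 + 0
gcd(557, 343) = 1.
Track Bezout coefficients alongside the remainders: start with r₀ = 557 = a·1 + b·0 (s = 1, t = 0) and r₁ = 343 = a·0 + b·1 (s = 0, t = 1); each new remainder r_{k+1} = r_{k-1} − q_k·r_k inherits s_{k+1} = s_{k-1} − q_k·s_k, t_{k+1} = t_{k-1} − q_k·t_k, so r_k = a·s_k + b·t_k at every step:
  q = 1: r = 214, s = 1 − 1·0 = 1, t = 0 − 1·1 = -1  (check: 557·1 + 343·(-1) = 214)
  q = 1: r = 129, s = 0 − 1·1 = -1, t = 1 − 1·(-1) = 2  (check: 557·(-1) + 343·2 = 129)
  q = 1: r = 85, s = 1 − 1·(-1) = 2, t = -1 − 1·2 = -3  (check: 557·2 + 343·(-3) = 85)
  q = 1: r = 44, s = -1 − 1·2 = -3, t = 2 − 1·(-3) = 5  (check: 557·(-3) + 343·5 = 44)
  q = 1: r = 41, s = 2 − 1·(-3) = 5, t = -3 − 1·5 = -8  (check: 557·5 + 343·(-8) = 41)
  q = 1: r = 3, s = -3 − 1·5 = -8, t = 5 − 1·(-8) = 13  (check: 557·(-8) + 343·13 = 3)
  q = 13: r = 2, s = 5 − 13·(-8) = 109, t = -8 − 13·13 = -177  (check: 557·109 + 343·(-177) = 2)
  q = 1: r = 1, s = -8 − 1·109 = -117, t = 13 − 1·(-177) = 190  (check: 557·(-117) + 343·190 = 1)
The row with r = 1 (the gcd) gives the Bezout coefficients s = -117, t = 190.
Result: 557 · (-117) + 343 · (190) = 1.

gcd(557, 343) = 1; s = -117, t = 190 (check: 557·(-117) + 343·190 = 1).


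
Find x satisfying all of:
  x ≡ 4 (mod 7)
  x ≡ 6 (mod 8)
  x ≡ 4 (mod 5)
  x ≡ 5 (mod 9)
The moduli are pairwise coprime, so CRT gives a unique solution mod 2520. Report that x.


Product of moduli M = 7 · 8 · 5 · 9 = 2520.
Merge one congruence at a time:
  Start: x ≡ 4 (mod 7).
  Combine with x ≡ 6 (mod 8); new modulus lcm = 56.
    Write x = 4 + 7·t and substitute into x ≡ 6 (mod 8): 7·t ≡ 6 − 4 = 2 (mod 8).
    The inverse of 7 mod 8 is 7 (since 7·7 = 49 = 6·8 + 1), so t ≡ 7·2 = 14 ≡ 6 (mod 8).
    Then x = 4 + 7·6 = 46, valid modulo lcm(7, 8) = 56: x ≡ 46 (mod 56).
  Combine with x ≡ 4 (mod 5); new modulus lcm = 280.
    Write x = 46 + 56·t and substitute into x ≡ 4 (mod 5): 56·t ≡ 4 − 46 = -42 (mod 5).
    Reduce coefficients mod 5: 1·t ≡ 3 (mod 5).
    So t ≡ 3 (mod 5).
    Then x = 46 + 56·3 = 214, valid modulo lcm(56, 5) = 280: x ≡ 214 (mod 280).
  Combine with x ≡ 5 (mod 9); new modulus lcm = 2520.
    Write x = 214 + 280·t and substitute into x ≡ 5 (mod 9): 280·t ≡ 5 − 214 = -209 (mod 9).
    Reduce coefficients mod 9: 1·t ≡ 7 (mod 9).
    So t ≡ 7 (mod 9).
    Then x = 214 + 280·7 = 2174, valid modulo lcm(280, 9) = 2520: x ≡ 2174 (mod 2520).
Verify against each original: 2174 mod 7 = 4, 2174 mod 8 = 6, 2174 mod 5 = 4, 2174 mod 9 = 5.

x ≡ 2174 (mod 2520).


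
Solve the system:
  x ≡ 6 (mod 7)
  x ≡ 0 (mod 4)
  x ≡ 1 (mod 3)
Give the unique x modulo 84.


Moduli 7, 4, 3 are pairwise coprime; by CRT there is a unique solution modulo M = 7 · 4 · 3 = 84.
Solve pairwise, accumulating the modulus:
  Start with x ≡ 6 (mod 7).
  Combine with x ≡ 0 (mod 4): since gcd(7, 4) = 1, we get a unique residue mod 28.
    Write x = 6 + 7·t and substitute into x ≡ 0 (mod 4): 7·t ≡ 0 − 6 = -6 (mod 4).
    Reduce coefficients mod 4: 3·t ≡ 2 (mod 4).
    The inverse of 3 mod 4 is 3 (since 3·3 = 9 = 2·4 + 1), so t ≡ 3·2 = 6 ≡ 2 (mod 4).
    Then x = 6 + 7·2 = 20, valid modulo lcm(7, 4) = 28: x ≡ 20 (mod 28).
  Combine with x ≡ 1 (mod 3): since gcd(28, 3) = 1, we get a unique residue mod 84.
    Write x = 20 + 28·t and substitute into x ≡ 1 (mod 3): 28·t ≡ 1 − 20 = -19 (mod 3).
    Reduce coefficients mod 3: 1·t ≡ 2 (mod 3).
    So t ≡ 2 (mod 3).
    Then x = 20 + 28·2 = 76, valid modulo lcm(28, 3) = 84: x ≡ 76 (mod 84).
Verify: 76 mod 7 = 6 ✓, 76 mod 4 = 0 ✓, 76 mod 3 = 1 ✓.

x ≡ 76 (mod 84).


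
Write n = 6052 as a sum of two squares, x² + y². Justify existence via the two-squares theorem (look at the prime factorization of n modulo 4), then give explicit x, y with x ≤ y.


Step 1: Factor n = 6052 = 2^2 · 17 · 89.
Step 2: Check the mod-4 condition on each prime factor: 2 = 2 (special); 17 ≡ 1 (mod 4), exponent 1; 89 ≡ 1 (mod 4), exponent 1.
All primes ≡ 3 (mod 4) appear to even exponent (or don't appear), so by the two-squares theorem n IS expressible as a sum of two squares.
Step 3: Build a representation. Group n = k² · m with k = 2 and m = 17 · 89 = 1513 (a product of primes ≡ 1 (mod 4)); a representation of m scales to one of n via (k·x)² + (k·y)² = k²(x² + y²). Each prime p ≡ 1 (mod 4) is itself a sum of two squares; find a² by testing p − a² for a perfect square:
  17: 17 − 1² = 16 = 4² ⇒ 17 = 1² + 4².
  89: 89 − 1² = 88, 89 − 2² = 85, 89 − 3² = 80, 89 − 4² = 73, 89 − 5² = 64 = 8² ⇒ 89 = 5² + 8².
  Combine using the Brahmagupta–Fibonacci identity (a² + b²)(c² + d²) = (ac − bd)² + (ad + bc)² = (ac + bd)² + (ad − bc)²:
  17 · 89 = 1513: from (1² + 4²)(5² + 8²), take (1·5 − 4·8, 1·8 + 4·5) = (5 − 32, 8 + 20) = (-27, 28); dropping signs (only squares matter) gives (27, 28); check 27² + 28² = 729 + 784 = 1513 ✓.
  Scale by k = 2: (2·27, 2·28) = (54, 56).
Step 4: Order so x ≤ y and verify: 54² + 56² = 2916 + 3136 = 6052 = n. ✓

n = 6052 = 54² + 56² (one valid representation with x ≤ y).


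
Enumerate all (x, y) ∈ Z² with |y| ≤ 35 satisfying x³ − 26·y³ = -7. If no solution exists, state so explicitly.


The equation is x³ - 26y³ = -7. For fixed y, x³ = 26·y³ − 7, so a solution requires the RHS to be a perfect cube.
Strategy: iterate y from -35 to 35, compute RHS = 26·y³ − 7, and check whether it is a (positive or negative) perfect cube.
Check small values of y:
  y = 0: RHS = -7 is not a perfect cube.
  y = 1: RHS = 19 is not a perfect cube.
  y = -1: RHS = -33 is not a perfect cube.
  y = 2: RHS = 201 is not a perfect cube.
  y = -2: RHS = -215 is not a perfect cube.
  y = 3: RHS = 695 is not a perfect cube.
  y = -3: RHS = -709 is not a perfect cube.
Continuing the search up to |y| = 35 finds no solutions either.
No (x, y) in the scanned range satisfies the equation.

No integer solutions with |y| ≤ 35.


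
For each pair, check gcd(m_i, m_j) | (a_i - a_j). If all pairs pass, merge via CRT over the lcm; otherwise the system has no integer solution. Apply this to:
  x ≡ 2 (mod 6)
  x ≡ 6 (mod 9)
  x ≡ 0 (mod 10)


Moduli 6, 9, 10 are not pairwise coprime, so CRT works modulo lcm(m_i) when all pairwise compatibility conditions hold.
Pairwise compatibility: gcd(m_i, m_j) must divide a_i - a_j for every pair.
Merge one congruence at a time:
  Start: x ≡ 2 (mod 6).
  Combine with x ≡ 6 (mod 9): gcd(6, 9) = 3, and 6 - 2 = 4 is NOT divisible by 3.
    ⇒ system is inconsistent (no integer solution).

No solution (the system is inconsistent).


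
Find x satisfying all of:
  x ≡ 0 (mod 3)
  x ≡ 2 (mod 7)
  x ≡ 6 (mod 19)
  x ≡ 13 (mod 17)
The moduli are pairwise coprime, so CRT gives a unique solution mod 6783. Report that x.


Product of moduli M = 3 · 7 · 19 · 17 = 6783.
Merge one congruence at a time:
  Start: x ≡ 0 (mod 3).
  Combine with x ≡ 2 (mod 7); new modulus lcm = 21.
    Write x = 0 + 3·t and substitute into x ≡ 2 (mod 7): 3·t ≡ 2 − 0 = 2 (mod 7).
    The inverse of 3 mod 7 is 5 (since 3·5 = 15 = 2·7 + 1), so t ≡ 5·2 = 10 ≡ 3 (mod 7).
    Then x = 0 + 3·3 = 9, valid modulo lcm(3, 7) = 21: x ≡ 9 (mod 21).
  Combine with x ≡ 6 (mod 19); new modulus lcm = 399.
    Write x = 9 + 21·t and substitute into x ≡ 6 (mod 19): 21·t ≡ 6 − 9 = -3 (mod 19).
    Reduce coefficients mod 19: 2·t ≡ 16 (mod 19).
    The inverse of 2 mod 19 is 10 (since 2·10 = 20 = 1·19 + 1), so t ≡ 10·16 = 160 ≡ 8 (mod 19).
    Then x = 9 + 21·8 = 177, valid modulo lcm(21, 19) = 399: x ≡ 177 (mod 399).
  Combine with x ≡ 13 (mod 17); new modulus lcm = 6783.
    Write x = 177 + 399·t and substitute into x ≡ 13 (mod 17): 399·t ≡ 13 − 177 = -164 (mod 17).
    Reduce coefficients mod 17: 8·t ≡ 6 (mod 17).
    The inverse of 8 mod 17 is 15 (since 8·15 = 120 = 7·17 + 1), so t ≡ 15·6 = 90 ≡ 5 (mod 17).
    Then x = 177 + 399·5 = 2172, valid modulo lcm(399, 17) = 6783: x ≡ 2172 (mod 6783).
Verify against each original: 2172 mod 3 = 0, 2172 mod 7 = 2, 2172 mod 19 = 6, 2172 mod 17 = 13.

x ≡ 2172 (mod 6783).


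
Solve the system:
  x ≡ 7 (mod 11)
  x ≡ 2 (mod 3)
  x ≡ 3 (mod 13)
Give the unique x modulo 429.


Moduli 11, 3, 13 are pairwise coprime; by CRT there is a unique solution modulo M = 11 · 3 · 13 = 429.
Solve pairwise, accumulating the modulus:
  Start with x ≡ 7 (mod 11).
  Combine with x ≡ 2 (mod 3): since gcd(11, 3) = 1, we get a unique residue mod 33.
    Write x = 7 + 11·t and substitute into x ≡ 2 (mod 3): 11·t ≡ 2 − 7 = -5 (mod 3).
    Reduce coefficients mod 3: 2·t ≡ 1 (mod 3).
    The inverse of 2 mod 3 is 2 (since 2·2 = 4 = 1·3 + 1), so t ≡ 2·1 = 2 ≡ 2 (mod 3).
    Then x = 7 + 11·2 = 29, valid modulo lcm(11, 3) = 33: x ≡ 29 (mod 33).
  Combine with x ≡ 3 (mod 13): since gcd(33, 13) = 1, we get a unique residue mod 429.
    Write x = 29 + 33·t and substitute into x ≡ 3 (mod 13): 33·t ≡ 3 − 29 = -26 (mod 13).
    Reduce coefficients mod 13: 7·t ≡ 0 (mod 13).
    The inverse of 7 mod 13 is 2 (since 7·2 = 14 = 1·13 + 1), so t ≡ 2·0 = 0 ≡ 0 (mod 13).
    Then x = 29 + 33·0 = 29, valid modulo lcm(33, 13) = 429: x ≡ 29 (mod 429).
Verify: 29 mod 11 = 7 ✓, 29 mod 3 = 2 ✓, 29 mod 13 = 3 ✓.

x ≡ 29 (mod 429).


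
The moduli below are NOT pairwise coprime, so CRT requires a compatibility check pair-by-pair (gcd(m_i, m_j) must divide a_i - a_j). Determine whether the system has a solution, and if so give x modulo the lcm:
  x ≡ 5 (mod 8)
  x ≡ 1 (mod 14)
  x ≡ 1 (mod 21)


Moduli 8, 14, 21 are not pairwise coprime, so CRT works modulo lcm(m_i) when all pairwise compatibility conditions hold.
Pairwise compatibility: gcd(m_i, m_j) must divide a_i - a_j for every pair.
Merge one congruence at a time:
  Start: x ≡ 5 (mod 8).
  Combine with x ≡ 1 (mod 14): gcd(8, 14) = 2; 1 - 5 = -4, which IS divisible by 2, so compatible.
    Write x = 5 + 8·t and substitute into x ≡ 1 (mod 14): 8·t ≡ 1 − 5 = -4 (mod 14).
    Divide the congruence (and modulus) by g = 2: 4·t ≡ -2 (mod 7).
    Reduce coefficients mod 7: 4·t ≡ 5 (mod 7).
    The inverse of 4 mod 7 is 2 (since 4·2 = 8 = 1·7 + 1), so t ≡ 2·5 = 10 ≡ 3 (mod 7).
    Then x = 5 + 8·3 = 29, valid modulo lcm(8, 14) = 56: x ≡ 29 (mod 56).
  Combine with x ≡ 1 (mod 21): gcd(56, 21) = 7; 1 - 29 = -28, which IS divisible by 7, so compatible.
    Write x = 29 + 56·t and substitute into x ≡ 1 (mod 21): 56·t ≡ 1 − 29 = -28 (mod 21).
    Divide the congruence (and modulus) by g = 7: 8·t ≡ -4 (mod 3).
    Reduce coefficients mod 3: 2·t ≡ 2 (mod 3).
    The inverse of 2 mod 3 is 2 (since 2·2 = 4 = 1·3 + 1), so t ≡ 2·2 = 4 ≡ 1 (mod 3).
    Then x = 29 + 56·1 = 85, valid modulo lcm(56, 21) = 168: x ≡ 85 (mod 168).
Verify: 85 mod 8 = 5, 85 mod 14 = 1, 85 mod 21 = 1.

x ≡ 85 (mod 168).


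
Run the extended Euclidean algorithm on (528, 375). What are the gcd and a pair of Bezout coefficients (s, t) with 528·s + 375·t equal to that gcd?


Euclidean algorithm on (528, 375) — divide until remainder is 0:
  528 = 1 · 375 + 153
  375 = 2 · 153 + 69
  153 = 2 · 69 + 15
  69 = 4 · 15 + 9
  15 = 1 · 9 + 6
  9 = 1 · 6 + 3
  6 = 2 · 3 + 0
gcd(528, 375) = 3.
Track Bezout coefficients alongside the remainders: start with r₀ = 528 = a·1 + b·0 (s = 1, t = 0) and r₁ = 375 = a·0 + b·1 (s = 0, t = 1); each new remainder r_{k+1} = r_{k-1} − q_k·r_k inherits s_{k+1} = s_{k-1} − q_k·s_k, t_{k+1} = t_{k-1} − q_k·t_k, so r_k = a·s_k + b·t_k at every step:
  q = 1: r = 153, s = 1 − 1·0 = 1, t = 0 − 1·1 = -1  (check: 528·1 + 375·(-1) = 153)
  q = 2: r = 69, s = 0 − 2·1 = -2, t = 1 − 2·(-1) = 3  (check: 528·(-2) + 375·3 = 69)
  q = 2: r = 15, s = 1 − 2·(-2) = 5, t = -1 − 2·3 = -7  (check: 528·5 + 375·(-7) = 15)
  q = 4: r = 9, s = -2 − 4·5 = -22, t = 3 − 4·(-7) = 31  (check: 528·(-22) + 375·31 = 9)
  q = 1: r = 6, s = 5 − 1·(-22) = 27, t = -7 − 1·31 = -38  (check: 528·27 + 375·(-38) = 6)
  q = 1: r = 3, s = -22 − 1·27 = -49, t = 31 − 1·(-38) = 69  (check: 528·(-49) + 375·69 = 3)
The row with r = 3 (the gcd) gives the Bezout coefficients s = -49, t = 69.
Result: 528 · (-49) + 375 · (69) = 3.

gcd(528, 375) = 3; s = -49, t = 69 (check: 528·(-49) + 375·69 = 3).


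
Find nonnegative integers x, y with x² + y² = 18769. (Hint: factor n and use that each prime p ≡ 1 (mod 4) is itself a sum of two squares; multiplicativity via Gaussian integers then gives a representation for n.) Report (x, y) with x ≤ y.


Step 1: Factor n = 18769 = 137^2.
Step 2: Check the mod-4 condition on each prime factor: 137 ≡ 1 (mod 4), exponent 2.
All primes ≡ 3 (mod 4) appear to even exponent (or don't appear), so by the two-squares theorem n IS expressible as a sum of two squares.
Step 3: Build a representation. Here n = 137 · 137 is a product of primes ≡ 1 (mod 4). Each prime p ≡ 1 (mod 4) is itself a sum of two squares; find a² by testing p − a² for a perfect square:
  137: 137 − 1² = 136, 137 − 2² = 133, 137 − 3² = 128, 137 − 4² = 121 = 11² ⇒ 137 = 4² + 11².
  Combine using the Brahmagupta–Fibonacci identity (a² + b²)(c² + d²) = (ac − bd)² + (ad + bc)² = (ac + bd)² + (ad − bc)²:
  137 · 137 = 18769: from (4² + 11²)(4² + 11²), take (4·4 − 11·11, 4·11 + 11·4) = (16 − 121, 44 + 44) = (-105, 88); dropping signs (only squares matter) gives (105, 88); check 105² + 88² = 11025 + 7744 = 18769 ✓.
Step 4: Order so x ≤ y and verify: 88² + 105² = 7744 + 11025 = 18769 = n. ✓

n = 18769 = 88² + 105² (one valid representation with x ≤ y).


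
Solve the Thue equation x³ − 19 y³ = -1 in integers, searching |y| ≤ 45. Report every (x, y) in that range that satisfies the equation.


The equation is x³ - 19y³ = -1. For fixed y, x³ = 19·y³ − 1, so a solution requires the RHS to be a perfect cube.
Strategy: iterate y from -45 to 45, compute RHS = 19·y³ − 1, and check whether it is a (positive or negative) perfect cube.
Check small values of y:
  y = 0: RHS = -1 = (-1)³ ⇒ x = -1 works.
  y = 1: RHS = 18 is not a perfect cube.
  y = -1: RHS = -20 is not a perfect cube.
  y = 2: RHS = 151 is not a perfect cube.
  y = -2: RHS = -153 is not a perfect cube.
  y = 3: RHS = 512 = (8)³ ⇒ x = 8 works.
  y = -3: RHS = -514 is not a perfect cube.
Continuing the search up to |y| = 45 finds no further solutions beyond those listed.
Collected solutions: (-1, 0), (8, 3).

Solutions (with |y| ≤ 45): (-1, 0), (8, 3).


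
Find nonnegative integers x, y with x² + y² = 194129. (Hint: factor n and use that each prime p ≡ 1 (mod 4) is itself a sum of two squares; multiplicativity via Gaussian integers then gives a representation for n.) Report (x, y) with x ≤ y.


Step 1: Factor n = 194129 = 13 · 109 · 137.
Step 2: Check the mod-4 condition on each prime factor: 13 ≡ 1 (mod 4), exponent 1; 109 ≡ 1 (mod 4), exponent 1; 137 ≡ 1 (mod 4), exponent 1.
All primes ≡ 3 (mod 4) appear to even exponent (or don't appear), so by the two-squares theorem n IS expressible as a sum of two squares.
Step 3: Build a representation. Here n = 13 · 109 · 137 is a product of primes ≡ 1 (mod 4). Each prime p ≡ 1 (mod 4) is itself a sum of two squares; find a² by testing p − a² for a perfect square:
  13: 13 − 1² = 12, 13 − 2² = 9 = 3² ⇒ 13 = 2² + 3².
  109: 109 − 1² = 108, 109 − 2² = 105, 109 − 3² = 100 = 10² ⇒ 109 = 3² + 10².
  137: 137 − 1² = 136, 137 − 2² = 133, 137 − 3² = 128, 137 − 4² = 121 = 11² ⇒ 137 = 4² + 11².
  Combine using the Brahmagupta–Fibonacci identity (a² + b²)(c² + d²) = (ac − bd)² + (ad + bc)² = (ac + bd)² + (ad − bc)²:
  13 · 109 = 1417: from (2² + 3²)(3² + 10²), take (2·3 − 3·10, 2·10 + 3·3) = (6 − 30, 20 + 9) = (-24, 29); dropping signs (only squares matter) gives (24, 29); check 24² + 29² = 576 + 841 = 1417 ✓.
  1417 · 137 = 194129: from (24² + 29²)(4² + 11²), take (24·4 − 29·11, 24·11 + 29·4) = (96 − 319, 264 + 116) = (-223, 380); dropping signs (only squares matter) gives (223, 380); check 223² + 380² = 49729 + 144400 = 194129 ✓.
Step 4: Order so x ≤ y and verify: 223² + 380² = 49729 + 144400 = 194129 = n. ✓

n = 194129 = 223² + 380² (one valid representation with x ≤ y).


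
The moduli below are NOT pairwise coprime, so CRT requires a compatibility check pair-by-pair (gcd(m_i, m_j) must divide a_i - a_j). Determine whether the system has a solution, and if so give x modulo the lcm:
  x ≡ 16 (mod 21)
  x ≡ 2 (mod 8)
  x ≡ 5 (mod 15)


Moduli 21, 8, 15 are not pairwise coprime, so CRT works modulo lcm(m_i) when all pairwise compatibility conditions hold.
Pairwise compatibility: gcd(m_i, m_j) must divide a_i - a_j for every pair.
Merge one congruence at a time:
  Start: x ≡ 16 (mod 21).
  Combine with x ≡ 2 (mod 8): gcd(21, 8) = 1; 2 - 16 = -14, which IS divisible by 1, so compatible.
    Write x = 16 + 21·t and substitute into x ≡ 2 (mod 8): 21·t ≡ 2 − 16 = -14 (mod 8).
    Reduce coefficients mod 8: 5·t ≡ 2 (mod 8).
    The inverse of 5 mod 8 is 5 (since 5·5 = 25 = 3·8 + 1), so t ≡ 5·2 = 10 ≡ 2 (mod 8).
    Then x = 16 + 21·2 = 58, valid modulo lcm(21, 8) = 168: x ≡ 58 (mod 168).
  Combine with x ≡ 5 (mod 15): gcd(168, 15) = 3, and 5 - 58 = -53 is NOT divisible by 3.
    ⇒ system is inconsistent (no integer solution).

No solution (the system is inconsistent).


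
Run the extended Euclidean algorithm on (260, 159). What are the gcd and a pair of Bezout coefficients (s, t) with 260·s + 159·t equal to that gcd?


Euclidean algorithm on (260, 159) — divide until remainder is 0:
  260 = 1 · 159 + 101
  159 = 1 · 101 + 58
  101 = 1 · 58 + 43
  58 = 1 · 43 + 15
  43 = 2 · 15 + 13
  15 = 1 · 13 + 2
  13 = 6 · 2 + 1
  2 = 2 · 1 + 0
gcd(260, 159) = 1.
Track Bezout coefficients alongside the remainders: start with r₀ = 260 = a·1 + b·0 (s = 1, t = 0) and r₁ = 159 = a·0 + b·1 (s = 0, t = 1); each new remainder r_{k+1} = r_{k-1} − q_k·r_k inherits s_{k+1} = s_{k-1} − q_k·s_k, t_{k+1} = t_{k-1} − q_k·t_k, so r_k = a·s_k + b·t_k at every step:
  q = 1: r = 101, s = 1 − 1·0 = 1, t = 0 − 1·1 = -1  (check: 260·1 + 159·(-1) = 101)
  q = 1: r = 58, s = 0 − 1·1 = -1, t = 1 − 1·(-1) = 2  (check: 260·(-1) + 159·2 = 58)
  q = 1: r = 43, s = 1 − 1·(-1) = 2, t = -1 − 1·2 = -3  (check: 260·2 + 159·(-3) = 43)
  q = 1: r = 15, s = -1 − 1·2 = -3, t = 2 − 1·(-3) = 5  (check: 260·(-3) + 159·5 = 15)
  q = 2: r = 13, s = 2 − 2·(-3) = 8, t = -3 − 2·5 = -13  (check: 260·8 + 159·(-13) = 13)
  q = 1: r = 2, s = -3 − 1·8 = -11, t = 5 − 1·(-13) = 18  (check: 260·(-11) + 159·18 = 2)
  q = 6: r = 1, s = 8 − 6·(-11) = 74, t = -13 − 6·18 = -121  (check: 260·74 + 159·(-121) = 1)
The row with r = 1 (the gcd) gives the Bezout coefficients s = 74, t = -121.
Result: 260 · (74) + 159 · (-121) = 1.

gcd(260, 159) = 1; s = 74, t = -121 (check: 260·74 + 159·(-121) = 1).


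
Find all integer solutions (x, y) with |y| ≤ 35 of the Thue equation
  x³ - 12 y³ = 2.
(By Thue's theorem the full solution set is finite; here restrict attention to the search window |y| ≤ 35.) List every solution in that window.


The equation is x³ - 12y³ = 2. For fixed y, x³ = 12·y³ + 2, so a solution requires the RHS to be a perfect cube.
Strategy: iterate y from -35 to 35, compute RHS = 12·y³ + 2, and check whether it is a (positive or negative) perfect cube.
Check small values of y:
  y = 0: RHS = 2 is not a perfect cube.
  y = 1: RHS = 14 is not a perfect cube.
  y = -1: RHS = -10 is not a perfect cube.
  y = 2: RHS = 98 is not a perfect cube.
  y = -2: RHS = -94 is not a perfect cube.
  y = 3: RHS = 326 is not a perfect cube.
  y = -3: RHS = -322 is not a perfect cube.
Continuing the search up to |y| = 35 finds no solutions either.
No (x, y) in the scanned range satisfies the equation.

No integer solutions with |y| ≤ 35.


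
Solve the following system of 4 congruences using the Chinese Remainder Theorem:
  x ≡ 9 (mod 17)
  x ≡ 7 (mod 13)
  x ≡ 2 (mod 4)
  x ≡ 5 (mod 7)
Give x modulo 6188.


Product of moduli M = 17 · 13 · 4 · 7 = 6188.
Merge one congruence at a time:
  Start: x ≡ 9 (mod 17).
  Combine with x ≡ 7 (mod 13); new modulus lcm = 221.
    Write x = 9 + 17·t and substitute into x ≡ 7 (mod 13): 17·t ≡ 7 − 9 = -2 (mod 13).
    Reduce coefficients mod 13: 4·t ≡ 11 (mod 13).
    The inverse of 4 mod 13 is 10 (since 4·10 = 40 = 3·13 + 1), so t ≡ 10·11 = 110 ≡ 6 (mod 13).
    Then x = 9 + 17·6 = 111, valid modulo lcm(17, 13) = 221: x ≡ 111 (mod 221).
  Combine with x ≡ 2 (mod 4); new modulus lcm = 884.
    Write x = 111 + 221·t and substitute into x ≡ 2 (mod 4): 221·t ≡ 2 − 111 = -109 (mod 4).
    Reduce coefficients mod 4: 1·t ≡ 3 (mod 4).
    So t ≡ 3 (mod 4).
    Then x = 111 + 221·3 = 774, valid modulo lcm(221, 4) = 884: x ≡ 774 (mod 884).
  Combine with x ≡ 5 (mod 7); new modulus lcm = 6188.
    Write x = 774 + 884·t and substitute into x ≡ 5 (mod 7): 884·t ≡ 5 − 774 = -769 (mod 7).
    Reduce coefficients mod 7: 2·t ≡ 1 (mod 7).
    The inverse of 2 mod 7 is 4 (since 2·4 = 8 = 1·7 + 1), so t ≡ 4·1 = 4 ≡ 4 (mod 7).
    Then x = 774 + 884·4 = 4310, valid modulo lcm(884, 7) = 6188: x ≡ 4310 (mod 6188).
Verify against each original: 4310 mod 17 = 9, 4310 mod 13 = 7, 4310 mod 4 = 2, 4310 mod 7 = 5.

x ≡ 4310 (mod 6188).


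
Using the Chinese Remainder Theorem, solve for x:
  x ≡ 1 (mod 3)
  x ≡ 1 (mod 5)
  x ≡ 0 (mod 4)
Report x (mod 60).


Moduli 3, 5, 4 are pairwise coprime; by CRT there is a unique solution modulo M = 3 · 5 · 4 = 60.
Solve pairwise, accumulating the modulus:
  Start with x ≡ 1 (mod 3).
  Combine with x ≡ 1 (mod 5): since gcd(3, 5) = 1, we get a unique residue mod 15.
    Write x = 1 + 3·t and substitute into x ≡ 1 (mod 5): 3·t ≡ 1 − 1 = 0 (mod 5).
    The inverse of 3 mod 5 is 2 (since 3·2 = 6 = 1·5 + 1), so t ≡ 2·0 = 0 ≡ 0 (mod 5).
    Then x = 1 + 3·0 = 1, valid modulo lcm(3, 5) = 15: x ≡ 1 (mod 15).
  Combine with x ≡ 0 (mod 4): since gcd(15, 4) = 1, we get a unique residue mod 60.
    Write x = 1 + 15·t and substitute into x ≡ 0 (mod 4): 15·t ≡ 0 − 1 = -1 (mod 4).
    Reduce coefficients mod 4: 3·t ≡ 3 (mod 4).
    The inverse of 3 mod 4 is 3 (since 3·3 = 9 = 2·4 + 1), so t ≡ 3·3 = 9 ≡ 1 (mod 4).
    Then x = 1 + 15·1 = 16, valid modulo lcm(15, 4) = 60: x ≡ 16 (mod 60).
Verify: 16 mod 3 = 1 ✓, 16 mod 5 = 1 ✓, 16 mod 4 = 0 ✓.

x ≡ 16 (mod 60).


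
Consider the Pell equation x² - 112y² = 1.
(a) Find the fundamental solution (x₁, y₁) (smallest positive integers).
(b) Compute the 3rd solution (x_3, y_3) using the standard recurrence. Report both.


Step 1: Find the fundamental solution (x₁, y₁) of x² - 112y² = 1.
  Expand √112 as a continued fraction. a₀ = ⌊√112⌋ = 10; iterate m_{k+1} = d_k·a_k − m_k, d_{k+1} = (112 − m_{k+1}²)/d_k, a_{k+1} = ⌊(a₀ + m_{k+1})/d_{k+1}⌋ (starting m₀ = 0, d₀ = 1), with convergents p_k = a_k·p_{k-1} + p_{k-2}, q_k = a_k·q_{k-1} + q_{k-2} (p₋₁ = 1, q₋₁ = 0):
  k = 0: a₀ = 10; p₀/q₀ = 10/1; p₀² − 112·q₀² = 100 − 112 = -12.
  k = 1: m = 10, d = 12, a = ⌊(10 + 10)/12⌋ = 1; p/q = (1·10 + 1)/(1·1 + 0) = 11/1; p² − 112·q² = 121 − 112 = 9.
  k = 2: m = 2, d = 9, a = ⌊(10 + 2)/9⌋ = 1; p/q = (1·11 + 10)/(1·1 + 1) = 21/2; p² − 112·q² = 441 − 448 = -7.
  k = 3: m = 7, d = 7, a = ⌊(10 + 7)/7⌋ = 2; p/q = (2·21 + 11)/(2·2 + 1) = 53/5; p² − 112·q² = 2809 − 2800 = 9.
  k = 4: m = 7, d = 9, a = ⌊(10 + 7)/9⌋ = 1; p/q = (1·53 + 21)/(1·5 + 2) = 74/7; p² − 112·q² = 5476 − 5488 = -12.
  k = 5: m = 2, d = 12, a = ⌊(10 + 2)/12⌋ = 1; p/q = (1·74 + 53)/(1·7 + 5) = 127/12; p² − 112·q² = 16129 − 16128 = 1.
  The first convergent with p² − 112·q² = 1 gives the fundamental solution (x₁, y₁) = (127, 12).
Step 2: Apply the recurrence (x_{n+1}, y_{n+1}) = (x₁x_n + 112y₁y_n, x₁y_n + y₁x_n) repeatedly.
  From (x_1, y_1) = (127, 12): x_2 = 127·127 + 112·12·12 = 32257; y_2 = 127·12 + 12·127 = 3048.
  From (x_2, y_2) = (32257, 3048): x_3 = 127·32257 + 112·12·3048 = 8193151; y_3 = 127·3048 + 12·32257 = 774180.
Step 3: Verify x_3² - 112·y_3² = 67127723308801 - 67127723308800 = 1 (should be 1). ✓

(x_1, y_1) = (127, 12); (x_3, y_3) = (8193151, 774180).


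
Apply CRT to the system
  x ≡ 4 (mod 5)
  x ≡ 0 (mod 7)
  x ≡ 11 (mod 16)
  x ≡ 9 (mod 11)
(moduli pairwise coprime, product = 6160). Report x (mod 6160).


Product of moduli M = 5 · 7 · 16 · 11 = 6160.
Merge one congruence at a time:
  Start: x ≡ 4 (mod 5).
  Combine with x ≡ 0 (mod 7); new modulus lcm = 35.
    Write x = 4 + 5·t and substitute into x ≡ 0 (mod 7): 5·t ≡ 0 − 4 = -4 (mod 7).
    Reduce coefficients mod 7: 5·t ≡ 3 (mod 7).
    The inverse of 5 mod 7 is 3 (since 5·3 = 15 = 2·7 + 1), so t ≡ 3·3 = 9 ≡ 2 (mod 7).
    Then x = 4 + 5·2 = 14, valid modulo lcm(5, 7) = 35: x ≡ 14 (mod 35).
  Combine with x ≡ 11 (mod 16); new modulus lcm = 560.
    Write x = 14 + 35·t and substitute into x ≡ 11 (mod 16): 35·t ≡ 11 − 14 = -3 (mod 16).
    Reduce coefficients mod 16: 3·t ≡ 13 (mod 16).
    The inverse of 3 mod 16 is 11 (since 3·11 = 33 = 2·16 + 1), so t ≡ 11·13 = 143 ≡ 15 (mod 16).
    Then x = 14 + 35·15 = 539, valid modulo lcm(35, 16) = 560: x ≡ 539 (mod 560).
  Combine with x ≡ 9 (mod 11); new modulus lcm = 6160.
    Write x = 539 + 560·t and substitute into x ≡ 9 (mod 11): 560·t ≡ 9 − 539 = -530 (mod 11).
    Reduce coefficients mod 11: 10·t ≡ 9 (mod 11).
    The inverse of 10 mod 11 is 10 (since 10·10 = 100 = 9·11 + 1), so t ≡ 10·9 = 90 ≡ 2 (mod 11).
    Then x = 539 + 560·2 = 1659, valid modulo lcm(560, 11) = 6160: x ≡ 1659 (mod 6160).
Verify against each original: 1659 mod 5 = 4, 1659 mod 7 = 0, 1659 mod 16 = 11, 1659 mod 11 = 9.

x ≡ 1659 (mod 6160).


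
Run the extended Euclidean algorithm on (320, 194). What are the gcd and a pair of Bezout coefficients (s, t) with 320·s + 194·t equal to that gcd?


Euclidean algorithm on (320, 194) — divide until remainder is 0:
  320 = 1 · 194 + 126
  194 = 1 · 126 + 68
  126 = 1 · 68 + 58
  68 = 1 · 58 + 10
  58 = 5 · 10 + 8
  10 = 1 · 8 + 2
  8 = 4 · 2 + 0
gcd(320, 194) = 2.
Track Bezout coefficients alongside the remainders: start with r₀ = 320 = a·1 + b·0 (s = 1, t = 0) and r₁ = 194 = a·0 + b·1 (s = 0, t = 1); each new remainder r_{k+1} = r_{k-1} − q_k·r_k inherits s_{k+1} = s_{k-1} − q_k·s_k, t_{k+1} = t_{k-1} − q_k·t_k, so r_k = a·s_k + b·t_k at every step:
  q = 1: r = 126, s = 1 − 1·0 = 1, t = 0 − 1·1 = -1  (check: 320·1 + 194·(-1) = 126)
  q = 1: r = 68, s = 0 − 1·1 = -1, t = 1 − 1·(-1) = 2  (check: 320·(-1) + 194·2 = 68)
  q = 1: r = 58, s = 1 − 1·(-1) = 2, t = -1 − 1·2 = -3  (check: 320·2 + 194·(-3) = 58)
  q = 1: r = 10, s = -1 − 1·2 = -3, t = 2 − 1·(-3) = 5  (check: 320·(-3) + 194·5 = 10)
  q = 5: r = 8, s = 2 − 5·(-3) = 17, t = -3 − 5·5 = -28  (check: 320·17 + 194·(-28) = 8)
  q = 1: r = 2, s = -3 − 1·17 = -20, t = 5 − 1·(-28) = 33  (check: 320·(-20) + 194·33 = 2)
The row with r = 2 (the gcd) gives the Bezout coefficients s = -20, t = 33.
Result: 320 · (-20) + 194 · (33) = 2.

gcd(320, 194) = 2; s = -20, t = 33 (check: 320·(-20) + 194·33 = 2).


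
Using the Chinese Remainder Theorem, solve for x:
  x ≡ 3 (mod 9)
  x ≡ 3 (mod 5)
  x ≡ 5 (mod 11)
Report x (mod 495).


Moduli 9, 5, 11 are pairwise coprime; by CRT there is a unique solution modulo M = 9 · 5 · 11 = 495.
Solve pairwise, accumulating the modulus:
  Start with x ≡ 3 (mod 9).
  Combine with x ≡ 3 (mod 5): since gcd(9, 5) = 1, we get a unique residue mod 45.
    Write x = 3 + 9·t and substitute into x ≡ 3 (mod 5): 9·t ≡ 3 − 3 = 0 (mod 5).
    Reduce coefficients mod 5: 4·t ≡ 0 (mod 5).
    The inverse of 4 mod 5 is 4 (since 4·4 = 16 = 3·5 + 1), so t ≡ 4·0 = 0 ≡ 0 (mod 5).
    Then x = 3 + 9·0 = 3, valid modulo lcm(9, 5) = 45: x ≡ 3 (mod 45).
  Combine with x ≡ 5 (mod 11): since gcd(45, 11) = 1, we get a unique residue mod 495.
    Write x = 3 + 45·t and substitute into x ≡ 5 (mod 11): 45·t ≡ 5 − 3 = 2 (mod 11).
    Reduce coefficients mod 11: 1·t ≡ 2 (mod 11).
    So t ≡ 2 (mod 11).
    Then x = 3 + 45·2 = 93, valid modulo lcm(45, 11) = 495: x ≡ 93 (mod 495).
Verify: 93 mod 9 = 3 ✓, 93 mod 5 = 3 ✓, 93 mod 11 = 5 ✓.

x ≡ 93 (mod 495).


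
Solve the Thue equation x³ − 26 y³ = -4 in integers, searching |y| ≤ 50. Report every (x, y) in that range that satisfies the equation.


The equation is x³ - 26y³ = -4. For fixed y, x³ = 26·y³ − 4, so a solution requires the RHS to be a perfect cube.
Strategy: iterate y from -50 to 50, compute RHS = 26·y³ − 4, and check whether it is a (positive or negative) perfect cube.
Check small values of y:
  y = 0: RHS = -4 is not a perfect cube.
  y = 1: RHS = 22 is not a perfect cube.
  y = -1: RHS = -30 is not a perfect cube.
  y = 2: RHS = 204 is not a perfect cube.
  y = -2: RHS = -212 is not a perfect cube.
  y = 3: RHS = 698 is not a perfect cube.
  y = -3: RHS = -706 is not a perfect cube.
Continuing the search up to |y| = 50 finds no solutions either.
No (x, y) in the scanned range satisfies the equation.

No integer solutions with |y| ≤ 50.


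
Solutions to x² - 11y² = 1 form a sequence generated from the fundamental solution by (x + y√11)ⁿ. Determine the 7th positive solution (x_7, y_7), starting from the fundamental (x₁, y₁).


Step 1: Find the fundamental solution (x₁, y₁) of x² - 11y² = 1.
  Expand √11 as a continued fraction. a₀ = ⌊√11⌋ = 3; iterate m_{k+1} = d_k·a_k − m_k, d_{k+1} = (11 − m_{k+1}²)/d_k, a_{k+1} = ⌊(a₀ + m_{k+1})/d_{k+1}⌋ (starting m₀ = 0, d₀ = 1), with convergents p_k = a_k·p_{k-1} + p_{k-2}, q_k = a_k·q_{k-1} + q_{k-2} (p₋₁ = 1, q₋₁ = 0):
  k = 0: a₀ = 3; p₀/q₀ = 3/1; p₀² − 11·q₀² = 9 − 11 = -2.
  k = 1: m = 3, d = 2, a = ⌊(3 + 3)/2⌋ = 3; p/q = (3·3 + 1)/(3·1 + 0) = 10/3; p² − 11·q² = 100 − 99 = 1.
  The first convergent with p² − 11·q² = 1 gives the fundamental solution (x₁, y₁) = (10, 3).
Step 2: Apply the recurrence (x_{n+1}, y_{n+1}) = (x₁x_n + 11y₁y_n, x₁y_n + y₁x_n) repeatedly.
  From (x_1, y_1) = (10, 3): x_2 = 10·10 + 11·3·3 = 199; y_2 = 10·3 + 3·10 = 60.
  From (x_2, y_2) = (199, 60): x_3 = 10·199 + 11·3·60 = 3970; y_3 = 10·60 + 3·199 = 1197.
  From (x_3, y_3) = (3970, 1197): x_4 = 10·3970 + 11·3·1197 = 79201; y_4 = 10·1197 + 3·3970 = 23880.
  From (x_4, y_4) = (79201, 23880): x_5 = 10·79201 + 11·3·23880 = 1580050; y_5 = 10·23880 + 3·79201 = 476403.
  From (x_5, y_5) = (1580050, 476403): x_6 = 10·1580050 + 11·3·476403 = 31521799; y_6 = 10·476403 + 3·1580050 = 9504180.
  From (x_6, y_6) = (31521799, 9504180): x_7 = 10·31521799 + 11·3·9504180 = 628855930; y_7 = 10·9504180 + 3·31521799 = 189607197.
Step 3: Verify x_7² - 11·y_7² = 395459780696164900 - 395459780696164899 = 1 (should be 1). ✓

(x_1, y_1) = (10, 3); (x_7, y_7) = (628855930, 189607197).
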